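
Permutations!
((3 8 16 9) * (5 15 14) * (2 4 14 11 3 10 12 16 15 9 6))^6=[0, 1, 12, 15, 16, 2, 10, 7, 11, 4, 14, 8, 5, 13, 6, 3, 9]=(2 12 5)(3 15)(4 16 9)(6 10 14)(8 11)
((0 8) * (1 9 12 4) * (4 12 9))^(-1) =[8, 4, 2, 3, 1, 5, 6, 7, 0, 9, 10, 11, 12] =(12)(0 8)(1 4)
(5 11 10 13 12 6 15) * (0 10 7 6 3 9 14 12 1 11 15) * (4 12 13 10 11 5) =[11, 5, 2, 9, 12, 15, 0, 6, 8, 14, 10, 7, 3, 1, 13, 4] =(0 11 7 6)(1 5 15 4 12 3 9 14 13)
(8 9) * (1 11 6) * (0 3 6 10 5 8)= [3, 11, 2, 6, 4, 8, 1, 7, 9, 0, 5, 10]= (0 3 6 1 11 10 5 8 9)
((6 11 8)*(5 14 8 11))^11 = (5 6 8 14) = [0, 1, 2, 3, 4, 6, 8, 7, 14, 9, 10, 11, 12, 13, 5]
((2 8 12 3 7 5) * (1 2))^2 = (1 8 3 5 2 12 7) = [0, 8, 12, 5, 4, 2, 6, 1, 3, 9, 10, 11, 7]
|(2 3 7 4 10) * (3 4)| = 6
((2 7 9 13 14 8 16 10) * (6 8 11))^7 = (2 8 14 7 16 11 9 10 6 13) = [0, 1, 8, 3, 4, 5, 13, 16, 14, 10, 6, 9, 12, 2, 7, 15, 11]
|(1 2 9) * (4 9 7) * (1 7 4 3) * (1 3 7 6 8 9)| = 3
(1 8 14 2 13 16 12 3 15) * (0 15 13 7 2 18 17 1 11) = (0 15 11)(1 8 14 18 17)(2 7)(3 13 16 12) = [15, 8, 7, 13, 4, 5, 6, 2, 14, 9, 10, 0, 3, 16, 18, 11, 12, 1, 17]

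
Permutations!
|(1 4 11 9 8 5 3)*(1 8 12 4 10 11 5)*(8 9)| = 20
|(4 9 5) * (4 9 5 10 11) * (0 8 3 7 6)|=5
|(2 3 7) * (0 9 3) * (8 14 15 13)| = |(0 9 3 7 2)(8 14 15 13)| = 20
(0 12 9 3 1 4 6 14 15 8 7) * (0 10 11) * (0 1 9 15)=(0 12 15 8 7 10 11 1 4 6 14)(3 9)=[12, 4, 2, 9, 6, 5, 14, 10, 7, 3, 11, 1, 15, 13, 0, 8]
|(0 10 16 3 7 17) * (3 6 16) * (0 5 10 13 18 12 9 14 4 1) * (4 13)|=|(0 4 1)(3 7 17 5 10)(6 16)(9 14 13 18 12)|=30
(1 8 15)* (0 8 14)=(0 8 15 1 14)=[8, 14, 2, 3, 4, 5, 6, 7, 15, 9, 10, 11, 12, 13, 0, 1]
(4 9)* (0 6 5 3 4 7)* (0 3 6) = [0, 1, 2, 4, 9, 6, 5, 3, 8, 7] = (3 4 9 7)(5 6)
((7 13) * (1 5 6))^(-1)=(1 6 5)(7 13)=[0, 6, 2, 3, 4, 1, 5, 13, 8, 9, 10, 11, 12, 7]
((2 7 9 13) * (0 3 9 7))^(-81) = (0 2 13 9 3) = [2, 1, 13, 0, 4, 5, 6, 7, 8, 3, 10, 11, 12, 9]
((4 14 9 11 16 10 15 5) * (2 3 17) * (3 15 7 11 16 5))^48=(17)=[0, 1, 2, 3, 4, 5, 6, 7, 8, 9, 10, 11, 12, 13, 14, 15, 16, 17]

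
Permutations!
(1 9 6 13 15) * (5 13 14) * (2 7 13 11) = [0, 9, 7, 3, 4, 11, 14, 13, 8, 6, 10, 2, 12, 15, 5, 1] = (1 9 6 14 5 11 2 7 13 15)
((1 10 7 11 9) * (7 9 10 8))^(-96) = (11) = [0, 1, 2, 3, 4, 5, 6, 7, 8, 9, 10, 11]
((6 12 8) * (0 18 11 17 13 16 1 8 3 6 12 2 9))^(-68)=(0 6 8 13 18 2 12 16 11 9 3 1 17)=[6, 17, 12, 1, 4, 5, 8, 7, 13, 3, 10, 9, 16, 18, 14, 15, 11, 0, 2]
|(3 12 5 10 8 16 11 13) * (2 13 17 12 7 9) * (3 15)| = 42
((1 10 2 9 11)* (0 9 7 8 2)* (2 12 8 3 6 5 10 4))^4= (12)(0 4 6 9 2 5 11 7 10 1 3)= [4, 3, 5, 0, 6, 11, 9, 10, 8, 2, 1, 7, 12]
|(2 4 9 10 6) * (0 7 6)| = |(0 7 6 2 4 9 10)| = 7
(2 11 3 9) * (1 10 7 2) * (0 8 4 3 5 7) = (0 8 4 3 9 1 10)(2 11 5 7) = [8, 10, 11, 9, 3, 7, 6, 2, 4, 1, 0, 5]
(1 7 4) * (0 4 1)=(0 4)(1 7)=[4, 7, 2, 3, 0, 5, 6, 1]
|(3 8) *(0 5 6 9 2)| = |(0 5 6 9 2)(3 8)| = 10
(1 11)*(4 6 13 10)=(1 11)(4 6 13 10)=[0, 11, 2, 3, 6, 5, 13, 7, 8, 9, 4, 1, 12, 10]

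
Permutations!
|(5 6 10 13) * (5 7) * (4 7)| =|(4 7 5 6 10 13)| =6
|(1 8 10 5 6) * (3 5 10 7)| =6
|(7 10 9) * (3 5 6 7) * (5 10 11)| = 12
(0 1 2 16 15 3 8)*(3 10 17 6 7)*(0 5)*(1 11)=[11, 2, 16, 8, 4, 0, 7, 3, 5, 9, 17, 1, 12, 13, 14, 10, 15, 6]=(0 11 1 2 16 15 10 17 6 7 3 8 5)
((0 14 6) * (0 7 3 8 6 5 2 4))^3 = (0 2 14 4 5)(3 7 6 8) = [2, 1, 14, 7, 5, 0, 8, 6, 3, 9, 10, 11, 12, 13, 4]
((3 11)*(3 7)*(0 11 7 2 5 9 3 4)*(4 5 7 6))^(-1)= (0 4 6 3 9 5 7 2 11)= [4, 1, 11, 9, 6, 7, 3, 2, 8, 5, 10, 0]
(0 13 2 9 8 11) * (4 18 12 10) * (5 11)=(0 13 2 9 8 5 11)(4 18 12 10)=[13, 1, 9, 3, 18, 11, 6, 7, 5, 8, 4, 0, 10, 2, 14, 15, 16, 17, 12]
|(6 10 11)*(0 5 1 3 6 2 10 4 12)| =21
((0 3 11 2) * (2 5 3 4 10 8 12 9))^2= (0 10 12 2 4 8 9)(3 5 11)= [10, 1, 4, 5, 8, 11, 6, 7, 9, 0, 12, 3, 2]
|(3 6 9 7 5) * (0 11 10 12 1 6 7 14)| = |(0 11 10 12 1 6 9 14)(3 7 5)| = 24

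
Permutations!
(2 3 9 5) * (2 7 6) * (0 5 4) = (0 5 7 6 2 3 9 4) = [5, 1, 3, 9, 0, 7, 2, 6, 8, 4]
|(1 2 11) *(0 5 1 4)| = |(0 5 1 2 11 4)| = 6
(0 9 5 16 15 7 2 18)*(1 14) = (0 9 5 16 15 7 2 18)(1 14) = [9, 14, 18, 3, 4, 16, 6, 2, 8, 5, 10, 11, 12, 13, 1, 7, 15, 17, 0]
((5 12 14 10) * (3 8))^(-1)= (3 8)(5 10 14 12)= [0, 1, 2, 8, 4, 10, 6, 7, 3, 9, 14, 11, 5, 13, 12]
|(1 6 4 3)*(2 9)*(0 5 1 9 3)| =15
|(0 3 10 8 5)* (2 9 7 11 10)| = 9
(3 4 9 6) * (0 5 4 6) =(0 5 4 9)(3 6) =[5, 1, 2, 6, 9, 4, 3, 7, 8, 0]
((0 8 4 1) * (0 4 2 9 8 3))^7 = (0 3)(1 4)(2 9 8) = [3, 4, 9, 0, 1, 5, 6, 7, 2, 8]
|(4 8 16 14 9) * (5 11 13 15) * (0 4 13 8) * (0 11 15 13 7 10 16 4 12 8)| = 10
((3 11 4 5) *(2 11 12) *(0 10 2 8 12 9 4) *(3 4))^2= (12)(0 2)(10 11)= [2, 1, 0, 3, 4, 5, 6, 7, 8, 9, 11, 10, 12]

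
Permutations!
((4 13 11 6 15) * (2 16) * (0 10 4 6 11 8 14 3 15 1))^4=(16)(0 8 6 4 3)(1 13 15 10 14)=[8, 13, 2, 0, 3, 5, 4, 7, 6, 9, 14, 11, 12, 15, 1, 10, 16]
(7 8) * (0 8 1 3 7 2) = [8, 3, 0, 7, 4, 5, 6, 1, 2] = (0 8 2)(1 3 7)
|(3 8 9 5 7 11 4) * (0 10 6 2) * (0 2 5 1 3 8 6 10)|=|(1 3 6 5 7 11 4 8 9)|=9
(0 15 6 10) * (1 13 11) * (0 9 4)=(0 15 6 10 9 4)(1 13 11)=[15, 13, 2, 3, 0, 5, 10, 7, 8, 4, 9, 1, 12, 11, 14, 6]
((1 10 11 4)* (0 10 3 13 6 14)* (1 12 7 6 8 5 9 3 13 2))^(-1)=(0 14 6 7 12 4 11 10)(1 2 3 9 5 8 13)=[14, 2, 3, 9, 11, 8, 7, 12, 13, 5, 0, 10, 4, 1, 6]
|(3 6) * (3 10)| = |(3 6 10)| = 3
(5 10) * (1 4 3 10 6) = (1 4 3 10 5 6) = [0, 4, 2, 10, 3, 6, 1, 7, 8, 9, 5]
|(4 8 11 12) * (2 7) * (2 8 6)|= |(2 7 8 11 12 4 6)|= 7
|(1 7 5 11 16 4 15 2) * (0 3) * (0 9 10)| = 8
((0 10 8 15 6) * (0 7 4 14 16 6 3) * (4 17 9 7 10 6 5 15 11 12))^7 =[14, 1, 2, 4, 6, 11, 16, 17, 15, 7, 5, 3, 0, 13, 10, 12, 8, 9] =(0 14 10 5 11 3 4 6 16 8 15 12)(7 17 9)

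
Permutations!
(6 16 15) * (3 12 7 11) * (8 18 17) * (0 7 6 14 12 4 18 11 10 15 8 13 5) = [7, 1, 2, 4, 18, 0, 16, 10, 11, 9, 15, 3, 6, 5, 12, 14, 8, 13, 17] = (0 7 10 15 14 12 6 16 8 11 3 4 18 17 13 5)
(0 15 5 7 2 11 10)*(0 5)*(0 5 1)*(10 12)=[15, 0, 11, 3, 4, 7, 6, 2, 8, 9, 1, 12, 10, 13, 14, 5]=(0 15 5 7 2 11 12 10 1)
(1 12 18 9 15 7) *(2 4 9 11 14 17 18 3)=(1 12 3 2 4 9 15 7)(11 14 17 18)=[0, 12, 4, 2, 9, 5, 6, 1, 8, 15, 10, 14, 3, 13, 17, 7, 16, 18, 11]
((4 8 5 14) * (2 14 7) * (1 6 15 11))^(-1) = [0, 11, 7, 3, 14, 8, 1, 5, 4, 9, 10, 15, 12, 13, 2, 6] = (1 11 15 6)(2 7 5 8 4 14)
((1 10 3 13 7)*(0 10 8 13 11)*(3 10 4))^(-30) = (0 3)(1 13)(4 11)(7 8) = [3, 13, 2, 0, 11, 5, 6, 8, 7, 9, 10, 4, 12, 1]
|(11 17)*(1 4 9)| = 6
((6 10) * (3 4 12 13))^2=(3 12)(4 13)=[0, 1, 2, 12, 13, 5, 6, 7, 8, 9, 10, 11, 3, 4]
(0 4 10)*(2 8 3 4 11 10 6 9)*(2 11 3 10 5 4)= (0 3 2 8 10)(4 6 9 11 5)= [3, 1, 8, 2, 6, 4, 9, 7, 10, 11, 0, 5]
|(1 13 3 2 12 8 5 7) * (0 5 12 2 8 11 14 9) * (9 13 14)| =11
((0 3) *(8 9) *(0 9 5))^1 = (0 3 9 8 5) = [3, 1, 2, 9, 4, 0, 6, 7, 5, 8]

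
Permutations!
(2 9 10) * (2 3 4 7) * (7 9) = (2 7)(3 4 9 10) = [0, 1, 7, 4, 9, 5, 6, 2, 8, 10, 3]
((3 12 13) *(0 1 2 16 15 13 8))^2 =[2, 16, 15, 8, 4, 5, 6, 7, 1, 9, 10, 11, 0, 12, 14, 3, 13] =(0 2 15 3 8 1 16 13 12)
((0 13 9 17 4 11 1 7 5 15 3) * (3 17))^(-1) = (0 3 9 13)(1 11 4 17 15 5 7) = [3, 11, 2, 9, 17, 7, 6, 1, 8, 13, 10, 4, 12, 0, 14, 5, 16, 15]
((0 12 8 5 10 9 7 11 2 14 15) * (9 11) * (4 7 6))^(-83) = (0 14 11 5 12 15 2 10 8)(4 7 9 6) = [14, 1, 10, 3, 7, 12, 4, 9, 0, 6, 8, 5, 15, 13, 11, 2]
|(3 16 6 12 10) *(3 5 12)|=|(3 16 6)(5 12 10)|=3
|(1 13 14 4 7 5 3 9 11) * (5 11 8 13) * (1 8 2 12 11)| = |(1 5 3 9 2 12 11 8 13 14 4 7)| = 12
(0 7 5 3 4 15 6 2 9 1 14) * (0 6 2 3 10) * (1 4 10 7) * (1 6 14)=[6, 1, 9, 10, 15, 7, 3, 5, 8, 4, 0, 11, 12, 13, 14, 2]=(0 6 3 10)(2 9 4 15)(5 7)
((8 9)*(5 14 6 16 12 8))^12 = [0, 1, 2, 3, 4, 8, 5, 7, 16, 12, 10, 11, 6, 13, 9, 15, 14] = (5 8 16 14 9 12 6)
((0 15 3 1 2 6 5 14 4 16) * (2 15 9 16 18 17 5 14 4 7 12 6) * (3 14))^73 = (0 9 16)(1 7 3 14 6 15 12)(4 18 17 5) = [9, 7, 2, 14, 18, 4, 15, 3, 8, 16, 10, 11, 1, 13, 6, 12, 0, 5, 17]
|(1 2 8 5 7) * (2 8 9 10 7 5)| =|(1 8 2 9 10 7)| =6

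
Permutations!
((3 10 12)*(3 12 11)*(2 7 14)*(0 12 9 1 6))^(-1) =[6, 9, 14, 11, 4, 5, 1, 2, 8, 12, 3, 10, 0, 13, 7] =(0 6 1 9 12)(2 14 7)(3 11 10)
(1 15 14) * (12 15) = (1 12 15 14) = [0, 12, 2, 3, 4, 5, 6, 7, 8, 9, 10, 11, 15, 13, 1, 14]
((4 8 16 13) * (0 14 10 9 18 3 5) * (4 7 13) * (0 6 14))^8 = (3 5 6 14 10 9 18)(4 16 8) = [0, 1, 2, 5, 16, 6, 14, 7, 4, 18, 9, 11, 12, 13, 10, 15, 8, 17, 3]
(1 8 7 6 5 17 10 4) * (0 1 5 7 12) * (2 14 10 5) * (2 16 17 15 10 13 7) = (0 1 8 12)(2 14 13 7 6)(4 16 17 5 15 10) = [1, 8, 14, 3, 16, 15, 2, 6, 12, 9, 4, 11, 0, 7, 13, 10, 17, 5]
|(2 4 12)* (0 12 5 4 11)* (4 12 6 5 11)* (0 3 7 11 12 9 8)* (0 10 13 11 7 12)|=|(0 6 5 9 8 10 13 11 3 12 2 4)|=12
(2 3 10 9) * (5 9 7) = (2 3 10 7 5 9) = [0, 1, 3, 10, 4, 9, 6, 5, 8, 2, 7]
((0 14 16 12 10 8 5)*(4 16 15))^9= (16)= [0, 1, 2, 3, 4, 5, 6, 7, 8, 9, 10, 11, 12, 13, 14, 15, 16]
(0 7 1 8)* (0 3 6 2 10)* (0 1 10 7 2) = (0 2 7 10 1 8 3 6) = [2, 8, 7, 6, 4, 5, 0, 10, 3, 9, 1]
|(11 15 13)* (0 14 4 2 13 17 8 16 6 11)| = |(0 14 4 2 13)(6 11 15 17 8 16)| = 30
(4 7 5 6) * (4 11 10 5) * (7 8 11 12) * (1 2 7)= (1 2 7 4 8 11 10 5 6 12)= [0, 2, 7, 3, 8, 6, 12, 4, 11, 9, 5, 10, 1]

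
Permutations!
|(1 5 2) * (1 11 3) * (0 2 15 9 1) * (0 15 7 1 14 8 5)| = 11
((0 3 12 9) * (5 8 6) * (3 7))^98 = (0 12 7 9 3)(5 6 8) = [12, 1, 2, 0, 4, 6, 8, 9, 5, 3, 10, 11, 7]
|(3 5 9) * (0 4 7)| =3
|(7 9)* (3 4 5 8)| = 4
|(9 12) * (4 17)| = 2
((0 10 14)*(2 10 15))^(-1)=[14, 1, 15, 3, 4, 5, 6, 7, 8, 9, 2, 11, 12, 13, 10, 0]=(0 14 10 2 15)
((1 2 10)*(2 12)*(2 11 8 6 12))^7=(1 2 10)(6 8 11 12)=[0, 2, 10, 3, 4, 5, 8, 7, 11, 9, 1, 12, 6]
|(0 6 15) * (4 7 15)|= |(0 6 4 7 15)|= 5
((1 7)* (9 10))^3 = (1 7)(9 10) = [0, 7, 2, 3, 4, 5, 6, 1, 8, 10, 9]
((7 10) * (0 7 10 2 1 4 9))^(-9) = (10)(0 1)(2 9)(4 7) = [1, 0, 9, 3, 7, 5, 6, 4, 8, 2, 10]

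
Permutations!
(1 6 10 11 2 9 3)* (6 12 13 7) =(1 12 13 7 6 10 11 2 9 3) =[0, 12, 9, 1, 4, 5, 10, 6, 8, 3, 11, 2, 13, 7]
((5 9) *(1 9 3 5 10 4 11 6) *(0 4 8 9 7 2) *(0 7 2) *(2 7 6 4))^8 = (11)(0 1 2 7 6)(8 10 9) = [1, 2, 7, 3, 4, 5, 0, 6, 10, 8, 9, 11]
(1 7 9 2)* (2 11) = [0, 7, 1, 3, 4, 5, 6, 9, 8, 11, 10, 2] = (1 7 9 11 2)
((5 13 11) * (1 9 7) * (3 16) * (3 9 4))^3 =[0, 16, 2, 7, 9, 5, 6, 3, 8, 4, 10, 11, 12, 13, 14, 15, 1] =(1 16)(3 7)(4 9)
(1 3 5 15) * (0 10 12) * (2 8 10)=(0 2 8 10 12)(1 3 5 15)=[2, 3, 8, 5, 4, 15, 6, 7, 10, 9, 12, 11, 0, 13, 14, 1]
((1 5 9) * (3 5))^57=(1 3 5 9)=[0, 3, 2, 5, 4, 9, 6, 7, 8, 1]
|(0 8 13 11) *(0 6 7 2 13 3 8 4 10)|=30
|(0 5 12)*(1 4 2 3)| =12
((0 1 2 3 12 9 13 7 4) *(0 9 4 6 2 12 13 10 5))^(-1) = [5, 0, 6, 2, 12, 10, 7, 13, 8, 4, 9, 11, 1, 3] = (0 5 10 9 4 12 1)(2 6 7 13 3)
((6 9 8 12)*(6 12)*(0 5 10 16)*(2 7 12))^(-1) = (0 16 10 5)(2 12 7)(6 8 9) = [16, 1, 12, 3, 4, 0, 8, 2, 9, 6, 5, 11, 7, 13, 14, 15, 10]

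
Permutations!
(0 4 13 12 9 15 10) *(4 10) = (0 10)(4 13 12 9 15) = [10, 1, 2, 3, 13, 5, 6, 7, 8, 15, 0, 11, 9, 12, 14, 4]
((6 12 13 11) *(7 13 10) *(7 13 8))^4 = [0, 1, 2, 3, 4, 5, 11, 7, 8, 9, 12, 13, 6, 10] = (6 11 13 10 12)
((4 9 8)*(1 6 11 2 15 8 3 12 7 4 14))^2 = [0, 11, 8, 7, 3, 5, 2, 9, 1, 12, 10, 15, 4, 13, 6, 14] = (1 11 15 14 6 2 8)(3 7 9 12 4)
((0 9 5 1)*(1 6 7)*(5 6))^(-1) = (0 1 7 6 9) = [1, 7, 2, 3, 4, 5, 9, 6, 8, 0]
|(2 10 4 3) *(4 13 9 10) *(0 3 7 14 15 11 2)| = 6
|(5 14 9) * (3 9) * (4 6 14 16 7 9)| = 4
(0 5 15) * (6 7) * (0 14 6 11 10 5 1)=[1, 0, 2, 3, 4, 15, 7, 11, 8, 9, 5, 10, 12, 13, 6, 14]=(0 1)(5 15 14 6 7 11 10)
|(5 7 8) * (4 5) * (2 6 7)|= |(2 6 7 8 4 5)|= 6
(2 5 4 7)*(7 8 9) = (2 5 4 8 9 7) = [0, 1, 5, 3, 8, 4, 6, 2, 9, 7]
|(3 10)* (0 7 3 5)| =5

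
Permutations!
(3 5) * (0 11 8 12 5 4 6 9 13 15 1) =[11, 0, 2, 4, 6, 3, 9, 7, 12, 13, 10, 8, 5, 15, 14, 1] =(0 11 8 12 5 3 4 6 9 13 15 1)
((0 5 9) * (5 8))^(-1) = (0 9 5 8) = [9, 1, 2, 3, 4, 8, 6, 7, 0, 5]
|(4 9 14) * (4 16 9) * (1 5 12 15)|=|(1 5 12 15)(9 14 16)|=12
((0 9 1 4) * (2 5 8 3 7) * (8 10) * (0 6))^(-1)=(0 6 4 1 9)(2 7 3 8 10 5)=[6, 9, 7, 8, 1, 2, 4, 3, 10, 0, 5]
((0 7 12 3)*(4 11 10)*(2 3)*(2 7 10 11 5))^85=[10, 1, 3, 0, 5, 2, 6, 12, 8, 9, 4, 11, 7]=(0 10 4 5 2 3)(7 12)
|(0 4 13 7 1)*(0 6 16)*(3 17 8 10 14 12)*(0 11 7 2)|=60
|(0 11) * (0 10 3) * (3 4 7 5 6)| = |(0 11 10 4 7 5 6 3)| = 8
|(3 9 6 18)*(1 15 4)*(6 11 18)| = |(1 15 4)(3 9 11 18)| = 12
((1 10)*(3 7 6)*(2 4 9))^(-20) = (10)(2 4 9)(3 7 6) = [0, 1, 4, 7, 9, 5, 3, 6, 8, 2, 10]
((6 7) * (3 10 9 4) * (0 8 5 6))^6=(0 8 5 6 7)(3 9)(4 10)=[8, 1, 2, 9, 10, 6, 7, 0, 5, 3, 4]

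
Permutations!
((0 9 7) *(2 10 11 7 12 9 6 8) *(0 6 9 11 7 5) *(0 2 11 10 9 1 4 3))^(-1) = [3, 0, 5, 4, 1, 11, 7, 10, 6, 2, 12, 8, 9] = (0 3 4 1)(2 5 11 8 6 7 10 12 9)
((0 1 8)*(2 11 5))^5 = [8, 0, 5, 3, 4, 11, 6, 7, 1, 9, 10, 2] = (0 8 1)(2 5 11)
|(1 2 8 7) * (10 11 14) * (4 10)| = |(1 2 8 7)(4 10 11 14)| = 4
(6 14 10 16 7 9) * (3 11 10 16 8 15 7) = [0, 1, 2, 11, 4, 5, 14, 9, 15, 6, 8, 10, 12, 13, 16, 7, 3] = (3 11 10 8 15 7 9 6 14 16)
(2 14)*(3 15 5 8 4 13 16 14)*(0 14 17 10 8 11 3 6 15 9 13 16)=(0 14 2 6 15 5 11 3 9 13)(4 16 17 10 8)=[14, 1, 6, 9, 16, 11, 15, 7, 4, 13, 8, 3, 12, 0, 2, 5, 17, 10]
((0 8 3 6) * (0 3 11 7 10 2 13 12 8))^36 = (2 13 12 8 11 7 10) = [0, 1, 13, 3, 4, 5, 6, 10, 11, 9, 2, 7, 8, 12]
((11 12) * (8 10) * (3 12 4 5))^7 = (3 11 5 12 4)(8 10) = [0, 1, 2, 11, 3, 12, 6, 7, 10, 9, 8, 5, 4]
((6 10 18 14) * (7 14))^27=(6 18 14 10 7)=[0, 1, 2, 3, 4, 5, 18, 6, 8, 9, 7, 11, 12, 13, 10, 15, 16, 17, 14]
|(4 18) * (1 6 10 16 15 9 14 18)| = |(1 6 10 16 15 9 14 18 4)| = 9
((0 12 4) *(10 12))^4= (12)= [0, 1, 2, 3, 4, 5, 6, 7, 8, 9, 10, 11, 12]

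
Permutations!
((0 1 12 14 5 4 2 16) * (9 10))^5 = [4, 2, 14, 3, 12, 1, 6, 7, 8, 10, 9, 11, 16, 13, 0, 15, 5] = (0 4 12 16 5 1 2 14)(9 10)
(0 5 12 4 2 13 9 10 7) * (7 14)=(0 5 12 4 2 13 9 10 14 7)=[5, 1, 13, 3, 2, 12, 6, 0, 8, 10, 14, 11, 4, 9, 7]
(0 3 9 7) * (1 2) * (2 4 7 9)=[3, 4, 1, 2, 7, 5, 6, 0, 8, 9]=(9)(0 3 2 1 4 7)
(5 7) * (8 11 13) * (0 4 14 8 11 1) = [4, 0, 2, 3, 14, 7, 6, 5, 1, 9, 10, 13, 12, 11, 8] = (0 4 14 8 1)(5 7)(11 13)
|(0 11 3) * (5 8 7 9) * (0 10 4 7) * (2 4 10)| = |(0 11 3 2 4 7 9 5 8)| = 9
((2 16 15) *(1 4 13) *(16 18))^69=[0, 1, 18, 3, 4, 5, 6, 7, 8, 9, 10, 11, 12, 13, 14, 2, 15, 17, 16]=(2 18 16 15)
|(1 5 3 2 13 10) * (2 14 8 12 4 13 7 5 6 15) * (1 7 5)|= |(1 6 15 2 5 3 14 8 12 4 13 10 7)|= 13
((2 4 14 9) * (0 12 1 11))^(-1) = (0 11 1 12)(2 9 14 4) = [11, 12, 9, 3, 2, 5, 6, 7, 8, 14, 10, 1, 0, 13, 4]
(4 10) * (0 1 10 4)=(0 1 10)=[1, 10, 2, 3, 4, 5, 6, 7, 8, 9, 0]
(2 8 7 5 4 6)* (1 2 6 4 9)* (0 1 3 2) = (0 1)(2 8 7 5 9 3) = [1, 0, 8, 2, 4, 9, 6, 5, 7, 3]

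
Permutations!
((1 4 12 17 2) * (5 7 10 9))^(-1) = (1 2 17 12 4)(5 9 10 7) = [0, 2, 17, 3, 1, 9, 6, 5, 8, 10, 7, 11, 4, 13, 14, 15, 16, 12]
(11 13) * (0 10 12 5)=(0 10 12 5)(11 13)=[10, 1, 2, 3, 4, 0, 6, 7, 8, 9, 12, 13, 5, 11]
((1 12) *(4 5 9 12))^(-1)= [0, 12, 2, 3, 1, 4, 6, 7, 8, 5, 10, 11, 9]= (1 12 9 5 4)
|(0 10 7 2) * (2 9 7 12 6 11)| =|(0 10 12 6 11 2)(7 9)| =6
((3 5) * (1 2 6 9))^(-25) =[0, 9, 1, 5, 4, 3, 2, 7, 8, 6] =(1 9 6 2)(3 5)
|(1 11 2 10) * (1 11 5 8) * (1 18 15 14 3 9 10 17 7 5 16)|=12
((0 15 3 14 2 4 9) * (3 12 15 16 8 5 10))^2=(0 8 10 14 4)(2 9 16 5 3)=[8, 1, 9, 2, 0, 3, 6, 7, 10, 16, 14, 11, 12, 13, 4, 15, 5]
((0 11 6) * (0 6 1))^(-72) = (11) = [0, 1, 2, 3, 4, 5, 6, 7, 8, 9, 10, 11]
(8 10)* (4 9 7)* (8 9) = (4 8 10 9 7) = [0, 1, 2, 3, 8, 5, 6, 4, 10, 7, 9]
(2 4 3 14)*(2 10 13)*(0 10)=(0 10 13 2 4 3 14)=[10, 1, 4, 14, 3, 5, 6, 7, 8, 9, 13, 11, 12, 2, 0]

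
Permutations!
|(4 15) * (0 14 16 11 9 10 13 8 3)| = |(0 14 16 11 9 10 13 8 3)(4 15)| = 18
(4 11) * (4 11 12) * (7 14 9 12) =(4 7 14 9 12) =[0, 1, 2, 3, 7, 5, 6, 14, 8, 12, 10, 11, 4, 13, 9]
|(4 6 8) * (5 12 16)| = |(4 6 8)(5 12 16)| = 3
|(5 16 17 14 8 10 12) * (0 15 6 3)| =|(0 15 6 3)(5 16 17 14 8 10 12)| =28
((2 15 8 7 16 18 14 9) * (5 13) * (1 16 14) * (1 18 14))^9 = [0, 16, 15, 3, 4, 13, 6, 1, 7, 2, 10, 11, 12, 5, 9, 8, 14, 17, 18] = (18)(1 16 14 9 2 15 8 7)(5 13)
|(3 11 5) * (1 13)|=|(1 13)(3 11 5)|=6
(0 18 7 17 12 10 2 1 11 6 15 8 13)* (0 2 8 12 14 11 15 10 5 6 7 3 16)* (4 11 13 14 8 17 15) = (0 18 3 16)(1 4 11 7 15 12 5 6 10 17 8 14 13 2) = [18, 4, 1, 16, 11, 6, 10, 15, 14, 9, 17, 7, 5, 2, 13, 12, 0, 8, 3]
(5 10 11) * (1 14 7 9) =(1 14 7 9)(5 10 11) =[0, 14, 2, 3, 4, 10, 6, 9, 8, 1, 11, 5, 12, 13, 7]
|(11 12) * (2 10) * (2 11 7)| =|(2 10 11 12 7)| =5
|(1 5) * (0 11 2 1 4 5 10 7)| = 6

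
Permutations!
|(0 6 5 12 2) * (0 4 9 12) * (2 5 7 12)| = |(0 6 7 12 5)(2 4 9)| = 15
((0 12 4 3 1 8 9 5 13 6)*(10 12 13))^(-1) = (0 6 13)(1 3 4 12 10 5 9 8) = [6, 3, 2, 4, 12, 9, 13, 7, 1, 8, 5, 11, 10, 0]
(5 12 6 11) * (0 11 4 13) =(0 11 5 12 6 4 13) =[11, 1, 2, 3, 13, 12, 4, 7, 8, 9, 10, 5, 6, 0]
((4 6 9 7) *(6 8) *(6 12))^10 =[0, 1, 2, 3, 9, 5, 8, 6, 7, 12, 10, 11, 4] =(4 9 12)(6 8 7)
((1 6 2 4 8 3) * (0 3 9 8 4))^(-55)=(8 9)=[0, 1, 2, 3, 4, 5, 6, 7, 9, 8]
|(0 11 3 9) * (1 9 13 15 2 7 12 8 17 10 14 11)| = |(0 1 9)(2 7 12 8 17 10 14 11 3 13 15)| = 33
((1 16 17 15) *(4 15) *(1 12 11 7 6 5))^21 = (1 16 17 4 15 12 11 7 6 5) = [0, 16, 2, 3, 15, 1, 5, 6, 8, 9, 10, 7, 11, 13, 14, 12, 17, 4]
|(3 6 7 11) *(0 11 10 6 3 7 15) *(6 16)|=7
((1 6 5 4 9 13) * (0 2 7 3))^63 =(0 3 7 2)(1 4)(5 13)(6 9) =[3, 4, 0, 7, 1, 13, 9, 2, 8, 6, 10, 11, 12, 5]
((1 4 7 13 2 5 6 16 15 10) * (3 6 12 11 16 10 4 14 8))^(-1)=[0, 10, 13, 8, 15, 2, 3, 4, 14, 9, 6, 12, 5, 7, 1, 16, 11]=(1 10 6 3 8 14)(2 13 7 4 15 16 11 12 5)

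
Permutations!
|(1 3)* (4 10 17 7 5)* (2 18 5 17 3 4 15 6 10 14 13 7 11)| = |(1 4 14 13 7 17 11 2 18 5 15 6 10 3)| = 14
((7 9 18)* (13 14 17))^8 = (7 18 9)(13 17 14) = [0, 1, 2, 3, 4, 5, 6, 18, 8, 7, 10, 11, 12, 17, 13, 15, 16, 14, 9]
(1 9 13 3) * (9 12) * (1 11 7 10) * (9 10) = [0, 12, 2, 11, 4, 5, 6, 9, 8, 13, 1, 7, 10, 3] = (1 12 10)(3 11 7 9 13)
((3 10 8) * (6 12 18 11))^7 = [0, 1, 2, 10, 4, 5, 11, 7, 3, 9, 8, 18, 6, 13, 14, 15, 16, 17, 12] = (3 10 8)(6 11 18 12)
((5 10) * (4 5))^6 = (10) = [0, 1, 2, 3, 4, 5, 6, 7, 8, 9, 10]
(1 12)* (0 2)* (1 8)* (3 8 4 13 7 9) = (0 2)(1 12 4 13 7 9 3 8) = [2, 12, 0, 8, 13, 5, 6, 9, 1, 3, 10, 11, 4, 7]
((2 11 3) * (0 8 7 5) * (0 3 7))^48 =(2 5 11 3 7) =[0, 1, 5, 7, 4, 11, 6, 2, 8, 9, 10, 3]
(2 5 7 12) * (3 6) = (2 5 7 12)(3 6) = [0, 1, 5, 6, 4, 7, 3, 12, 8, 9, 10, 11, 2]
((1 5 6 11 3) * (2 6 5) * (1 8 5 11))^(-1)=(1 6 2)(3 11 5 8)=[0, 6, 1, 11, 4, 8, 2, 7, 3, 9, 10, 5]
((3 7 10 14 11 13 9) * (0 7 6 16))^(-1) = (0 16 6 3 9 13 11 14 10 7) = [16, 1, 2, 9, 4, 5, 3, 0, 8, 13, 7, 14, 12, 11, 10, 15, 6]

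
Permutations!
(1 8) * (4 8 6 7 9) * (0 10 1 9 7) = (0 10 1 6)(4 8 9) = [10, 6, 2, 3, 8, 5, 0, 7, 9, 4, 1]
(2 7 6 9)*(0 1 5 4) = (0 1 5 4)(2 7 6 9) = [1, 5, 7, 3, 0, 4, 9, 6, 8, 2]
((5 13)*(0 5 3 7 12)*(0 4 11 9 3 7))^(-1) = (0 3 9 11 4 12 7 13 5) = [3, 1, 2, 9, 12, 0, 6, 13, 8, 11, 10, 4, 7, 5]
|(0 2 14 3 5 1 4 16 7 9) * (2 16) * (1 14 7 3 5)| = |(0 16 3 1 4 2 7 9)(5 14)| = 8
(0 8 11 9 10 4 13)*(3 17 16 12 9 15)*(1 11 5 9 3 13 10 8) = (0 1 11 15 13)(3 17 16 12)(4 10)(5 9 8) = [1, 11, 2, 17, 10, 9, 6, 7, 5, 8, 4, 15, 3, 0, 14, 13, 12, 16]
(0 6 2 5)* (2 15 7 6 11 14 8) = [11, 1, 5, 3, 4, 0, 15, 6, 2, 9, 10, 14, 12, 13, 8, 7] = (0 11 14 8 2 5)(6 15 7)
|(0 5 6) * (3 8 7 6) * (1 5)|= |(0 1 5 3 8 7 6)|= 7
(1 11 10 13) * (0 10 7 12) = (0 10 13 1 11 7 12) = [10, 11, 2, 3, 4, 5, 6, 12, 8, 9, 13, 7, 0, 1]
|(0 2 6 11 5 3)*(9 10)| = |(0 2 6 11 5 3)(9 10)| = 6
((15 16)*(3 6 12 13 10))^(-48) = (16)(3 12 10 6 13) = [0, 1, 2, 12, 4, 5, 13, 7, 8, 9, 6, 11, 10, 3, 14, 15, 16]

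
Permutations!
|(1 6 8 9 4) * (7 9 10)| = |(1 6 8 10 7 9 4)| = 7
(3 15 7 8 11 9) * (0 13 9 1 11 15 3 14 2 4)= [13, 11, 4, 3, 0, 5, 6, 8, 15, 14, 10, 1, 12, 9, 2, 7]= (0 13 9 14 2 4)(1 11)(7 8 15)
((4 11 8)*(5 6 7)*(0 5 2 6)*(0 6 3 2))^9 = (11)(0 5 6 7)(2 3) = [5, 1, 3, 2, 4, 6, 7, 0, 8, 9, 10, 11]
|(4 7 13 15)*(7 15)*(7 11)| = 6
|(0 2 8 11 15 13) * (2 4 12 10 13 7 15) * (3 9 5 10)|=24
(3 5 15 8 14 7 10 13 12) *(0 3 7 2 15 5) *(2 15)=(0 3)(7 10 13 12)(8 14 15)=[3, 1, 2, 0, 4, 5, 6, 10, 14, 9, 13, 11, 7, 12, 15, 8]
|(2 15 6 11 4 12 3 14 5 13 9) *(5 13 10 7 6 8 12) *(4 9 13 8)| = |(2 15 4 5 10 7 6 11 9)(3 14 8 12)| = 36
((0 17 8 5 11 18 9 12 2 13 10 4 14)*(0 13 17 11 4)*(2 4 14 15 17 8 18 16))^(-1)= (0 10 13 14 5 8 2 16 11)(4 12 9 18 17 15)= [10, 1, 16, 3, 12, 8, 6, 7, 2, 18, 13, 0, 9, 14, 5, 4, 11, 15, 17]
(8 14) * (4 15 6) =(4 15 6)(8 14) =[0, 1, 2, 3, 15, 5, 4, 7, 14, 9, 10, 11, 12, 13, 8, 6]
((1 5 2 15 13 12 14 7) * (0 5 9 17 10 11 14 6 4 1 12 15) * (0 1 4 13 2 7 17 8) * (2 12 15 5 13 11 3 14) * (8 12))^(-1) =[8, 2, 11, 10, 4, 13, 12, 5, 15, 1, 17, 6, 9, 0, 3, 7, 16, 14] =(0 8 15 7 5 13)(1 2 11 6 12 9)(3 10 17 14)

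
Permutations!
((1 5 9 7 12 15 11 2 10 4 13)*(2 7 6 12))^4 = (1 12 2)(4 9 11)(5 15 10)(6 7 13) = [0, 12, 1, 3, 9, 15, 7, 13, 8, 11, 5, 4, 2, 6, 14, 10]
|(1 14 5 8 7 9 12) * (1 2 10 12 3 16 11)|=9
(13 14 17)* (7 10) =(7 10)(13 14 17) =[0, 1, 2, 3, 4, 5, 6, 10, 8, 9, 7, 11, 12, 14, 17, 15, 16, 13]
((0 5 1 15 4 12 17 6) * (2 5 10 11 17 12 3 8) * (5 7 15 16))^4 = [6, 16, 3, 15, 7, 1, 17, 8, 4, 9, 0, 10, 12, 13, 14, 2, 5, 11] = (0 6 17 11 10)(1 16 5)(2 3 15)(4 7 8)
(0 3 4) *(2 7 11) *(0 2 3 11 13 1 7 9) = [11, 7, 9, 4, 2, 5, 6, 13, 8, 0, 10, 3, 12, 1] = (0 11 3 4 2 9)(1 7 13)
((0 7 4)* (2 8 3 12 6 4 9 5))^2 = (0 9 2 3 6)(4 7 5 8 12) = [9, 1, 3, 6, 7, 8, 0, 5, 12, 2, 10, 11, 4]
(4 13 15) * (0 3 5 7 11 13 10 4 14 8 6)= (0 3 5 7 11 13 15 14 8 6)(4 10)= [3, 1, 2, 5, 10, 7, 0, 11, 6, 9, 4, 13, 12, 15, 8, 14]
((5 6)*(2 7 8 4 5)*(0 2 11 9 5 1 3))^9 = [7, 0, 8, 2, 3, 6, 11, 4, 1, 5, 10, 9] = (0 7 4 3 2 8 1)(5 6 11 9)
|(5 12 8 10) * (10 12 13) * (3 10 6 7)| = |(3 10 5 13 6 7)(8 12)| = 6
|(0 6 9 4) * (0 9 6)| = 2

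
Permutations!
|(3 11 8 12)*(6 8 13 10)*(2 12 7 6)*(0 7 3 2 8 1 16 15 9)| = |(0 7 6 1 16 15 9)(2 12)(3 11 13 10 8)| = 70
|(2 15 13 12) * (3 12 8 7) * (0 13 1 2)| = 6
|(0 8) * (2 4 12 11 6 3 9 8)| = 9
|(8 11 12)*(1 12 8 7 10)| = 4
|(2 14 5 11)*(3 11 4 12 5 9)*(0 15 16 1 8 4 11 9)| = 22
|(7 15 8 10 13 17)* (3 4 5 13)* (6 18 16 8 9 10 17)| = 13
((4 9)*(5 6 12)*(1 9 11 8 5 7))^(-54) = [0, 1, 2, 3, 4, 5, 6, 7, 8, 9, 10, 11, 12] = (12)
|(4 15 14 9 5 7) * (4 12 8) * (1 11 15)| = |(1 11 15 14 9 5 7 12 8 4)| = 10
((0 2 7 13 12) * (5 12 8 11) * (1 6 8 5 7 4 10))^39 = (0 10 8 13)(1 11 5 2)(4 6 7 12) = [10, 11, 1, 3, 6, 2, 7, 12, 13, 9, 8, 5, 4, 0]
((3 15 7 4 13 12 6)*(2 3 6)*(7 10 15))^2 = (15)(2 7 13)(3 4 12) = [0, 1, 7, 4, 12, 5, 6, 13, 8, 9, 10, 11, 3, 2, 14, 15]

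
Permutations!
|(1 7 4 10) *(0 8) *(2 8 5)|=4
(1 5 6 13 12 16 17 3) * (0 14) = (0 14)(1 5 6 13 12 16 17 3) = [14, 5, 2, 1, 4, 6, 13, 7, 8, 9, 10, 11, 16, 12, 0, 15, 17, 3]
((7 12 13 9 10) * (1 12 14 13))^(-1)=(1 12)(7 10 9 13 14)=[0, 12, 2, 3, 4, 5, 6, 10, 8, 13, 9, 11, 1, 14, 7]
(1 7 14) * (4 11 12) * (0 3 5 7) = (0 3 5 7 14 1)(4 11 12) = [3, 0, 2, 5, 11, 7, 6, 14, 8, 9, 10, 12, 4, 13, 1]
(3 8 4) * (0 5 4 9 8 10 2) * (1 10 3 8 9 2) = (0 5 4 8 2)(1 10) = [5, 10, 0, 3, 8, 4, 6, 7, 2, 9, 1]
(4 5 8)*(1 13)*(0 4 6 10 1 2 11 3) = (0 4 5 8 6 10 1 13 2 11 3) = [4, 13, 11, 0, 5, 8, 10, 7, 6, 9, 1, 3, 12, 2]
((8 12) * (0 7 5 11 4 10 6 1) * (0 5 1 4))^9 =[11, 7, 2, 3, 4, 1, 6, 0, 12, 9, 10, 5, 8] =(0 11 5 1 7)(8 12)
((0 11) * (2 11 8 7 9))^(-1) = [11, 1, 9, 3, 4, 5, 6, 8, 0, 7, 10, 2] = (0 11 2 9 7 8)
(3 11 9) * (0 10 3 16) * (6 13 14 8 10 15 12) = (0 15 12 6 13 14 8 10 3 11 9 16) = [15, 1, 2, 11, 4, 5, 13, 7, 10, 16, 3, 9, 6, 14, 8, 12, 0]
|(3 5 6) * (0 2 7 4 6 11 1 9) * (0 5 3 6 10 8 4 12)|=|(0 2 7 12)(1 9 5 11)(4 10 8)|=12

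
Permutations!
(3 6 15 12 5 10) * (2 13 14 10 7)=[0, 1, 13, 6, 4, 7, 15, 2, 8, 9, 3, 11, 5, 14, 10, 12]=(2 13 14 10 3 6 15 12 5 7)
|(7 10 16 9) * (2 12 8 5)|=|(2 12 8 5)(7 10 16 9)|=4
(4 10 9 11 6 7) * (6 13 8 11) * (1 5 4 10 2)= (1 5 4 2)(6 7 10 9)(8 11 13)= [0, 5, 1, 3, 2, 4, 7, 10, 11, 6, 9, 13, 12, 8]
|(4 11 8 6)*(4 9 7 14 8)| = 10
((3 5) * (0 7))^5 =(0 7)(3 5) =[7, 1, 2, 5, 4, 3, 6, 0]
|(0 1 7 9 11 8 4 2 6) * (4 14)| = 10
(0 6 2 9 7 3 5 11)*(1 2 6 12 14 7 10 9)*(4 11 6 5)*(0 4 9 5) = (0 12 14 7 3 9 10 5 6)(1 2)(4 11) = [12, 2, 1, 9, 11, 6, 0, 3, 8, 10, 5, 4, 14, 13, 7]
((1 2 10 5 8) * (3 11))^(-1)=(1 8 5 10 2)(3 11)=[0, 8, 1, 11, 4, 10, 6, 7, 5, 9, 2, 3]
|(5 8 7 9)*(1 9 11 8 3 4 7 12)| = 9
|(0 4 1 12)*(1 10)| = 5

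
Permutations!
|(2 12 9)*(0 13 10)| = 3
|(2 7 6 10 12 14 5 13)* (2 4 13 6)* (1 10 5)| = 4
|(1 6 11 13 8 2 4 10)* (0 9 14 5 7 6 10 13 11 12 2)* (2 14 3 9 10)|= 70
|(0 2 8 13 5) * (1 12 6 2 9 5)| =|(0 9 5)(1 12 6 2 8 13)| =6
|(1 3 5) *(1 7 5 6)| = |(1 3 6)(5 7)| = 6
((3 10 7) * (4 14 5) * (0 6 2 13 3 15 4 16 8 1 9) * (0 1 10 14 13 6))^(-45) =(1 9)(2 6)(3 10)(4 16)(5 15)(7 14)(8 13) =[0, 9, 6, 10, 16, 15, 2, 14, 13, 1, 3, 11, 12, 8, 7, 5, 4]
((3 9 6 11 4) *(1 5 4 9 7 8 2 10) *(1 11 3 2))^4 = (1 10 3 5 11 7 4 9 8 2 6) = [0, 10, 6, 5, 9, 11, 1, 4, 2, 8, 3, 7]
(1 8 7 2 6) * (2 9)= (1 8 7 9 2 6)= [0, 8, 6, 3, 4, 5, 1, 9, 7, 2]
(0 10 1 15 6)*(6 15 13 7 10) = [6, 13, 2, 3, 4, 5, 0, 10, 8, 9, 1, 11, 12, 7, 14, 15] = (15)(0 6)(1 13 7 10)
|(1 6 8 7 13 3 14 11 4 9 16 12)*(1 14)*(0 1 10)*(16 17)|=|(0 1 6 8 7 13 3 10)(4 9 17 16 12 14 11)|=56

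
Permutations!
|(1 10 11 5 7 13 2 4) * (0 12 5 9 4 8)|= |(0 12 5 7 13 2 8)(1 10 11 9 4)|= 35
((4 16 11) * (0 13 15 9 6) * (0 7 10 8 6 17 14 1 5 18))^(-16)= (0 15 17 1 18 13 9 14 5)(4 11 16)= [15, 18, 2, 3, 11, 0, 6, 7, 8, 14, 10, 16, 12, 9, 5, 17, 4, 1, 13]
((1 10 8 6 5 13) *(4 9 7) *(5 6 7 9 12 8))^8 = (13) = [0, 1, 2, 3, 4, 5, 6, 7, 8, 9, 10, 11, 12, 13]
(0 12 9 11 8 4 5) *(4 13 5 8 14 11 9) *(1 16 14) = (0 12 4 8 13 5)(1 16 14 11) = [12, 16, 2, 3, 8, 0, 6, 7, 13, 9, 10, 1, 4, 5, 11, 15, 14]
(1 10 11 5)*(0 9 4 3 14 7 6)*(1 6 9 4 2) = (0 4 3 14 7 9 2 1 10 11 5 6) = [4, 10, 1, 14, 3, 6, 0, 9, 8, 2, 11, 5, 12, 13, 7]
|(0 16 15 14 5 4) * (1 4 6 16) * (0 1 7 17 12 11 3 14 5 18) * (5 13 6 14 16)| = |(0 7 17 12 11 3 16 15 13 6 5 14 18)(1 4)| = 26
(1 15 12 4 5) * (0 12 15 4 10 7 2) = (15)(0 12 10 7 2)(1 4 5) = [12, 4, 0, 3, 5, 1, 6, 2, 8, 9, 7, 11, 10, 13, 14, 15]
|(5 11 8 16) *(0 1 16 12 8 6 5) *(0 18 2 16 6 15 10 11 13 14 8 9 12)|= 42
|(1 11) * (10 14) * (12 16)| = |(1 11)(10 14)(12 16)| = 2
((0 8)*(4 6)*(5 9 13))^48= (13)= [0, 1, 2, 3, 4, 5, 6, 7, 8, 9, 10, 11, 12, 13]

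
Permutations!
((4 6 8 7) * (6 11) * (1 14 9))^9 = (14)(4 7 8 6 11) = [0, 1, 2, 3, 7, 5, 11, 8, 6, 9, 10, 4, 12, 13, 14]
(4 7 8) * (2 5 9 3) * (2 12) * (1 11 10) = (1 11 10)(2 5 9 3 12)(4 7 8) = [0, 11, 5, 12, 7, 9, 6, 8, 4, 3, 1, 10, 2]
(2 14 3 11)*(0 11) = (0 11 2 14 3) = [11, 1, 14, 0, 4, 5, 6, 7, 8, 9, 10, 2, 12, 13, 3]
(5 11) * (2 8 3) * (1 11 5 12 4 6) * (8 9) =(1 11 12 4 6)(2 9 8 3) =[0, 11, 9, 2, 6, 5, 1, 7, 3, 8, 10, 12, 4]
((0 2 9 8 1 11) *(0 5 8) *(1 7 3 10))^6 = [0, 10, 2, 7, 4, 11, 6, 8, 5, 9, 3, 1] = (1 10 3 7 8 5 11)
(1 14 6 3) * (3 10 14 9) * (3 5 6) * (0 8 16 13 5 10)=(0 8 16 13 5 6)(1 9 10 14 3)=[8, 9, 2, 1, 4, 6, 0, 7, 16, 10, 14, 11, 12, 5, 3, 15, 13]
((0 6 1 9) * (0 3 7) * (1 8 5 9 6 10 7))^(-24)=(10)=[0, 1, 2, 3, 4, 5, 6, 7, 8, 9, 10]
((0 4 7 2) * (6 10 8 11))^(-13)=(0 2 7 4)(6 11 8 10)=[2, 1, 7, 3, 0, 5, 11, 4, 10, 9, 6, 8]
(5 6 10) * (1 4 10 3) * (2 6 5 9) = (1 4 10 9 2 6 3) = [0, 4, 6, 1, 10, 5, 3, 7, 8, 2, 9]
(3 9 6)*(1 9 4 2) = (1 9 6 3 4 2) = [0, 9, 1, 4, 2, 5, 3, 7, 8, 6]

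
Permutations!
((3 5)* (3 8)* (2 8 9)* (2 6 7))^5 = [0, 1, 6, 2, 4, 8, 5, 9, 7, 3] = (2 6 5 8 7 9 3)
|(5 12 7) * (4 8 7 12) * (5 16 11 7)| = |(4 8 5)(7 16 11)| = 3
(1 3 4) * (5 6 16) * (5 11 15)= (1 3 4)(5 6 16 11 15)= [0, 3, 2, 4, 1, 6, 16, 7, 8, 9, 10, 15, 12, 13, 14, 5, 11]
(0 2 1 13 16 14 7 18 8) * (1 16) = (0 2 16 14 7 18 8)(1 13) = [2, 13, 16, 3, 4, 5, 6, 18, 0, 9, 10, 11, 12, 1, 7, 15, 14, 17, 8]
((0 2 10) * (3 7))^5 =(0 10 2)(3 7) =[10, 1, 0, 7, 4, 5, 6, 3, 8, 9, 2]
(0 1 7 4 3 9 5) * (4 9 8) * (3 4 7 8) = [1, 8, 2, 3, 4, 0, 6, 9, 7, 5] = (0 1 8 7 9 5)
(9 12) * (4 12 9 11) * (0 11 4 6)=[11, 1, 2, 3, 12, 5, 0, 7, 8, 9, 10, 6, 4]=(0 11 6)(4 12)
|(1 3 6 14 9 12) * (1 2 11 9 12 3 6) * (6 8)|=9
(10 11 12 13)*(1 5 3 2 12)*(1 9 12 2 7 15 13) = (1 5 3 7 15 13 10 11 9 12) = [0, 5, 2, 7, 4, 3, 6, 15, 8, 12, 11, 9, 1, 10, 14, 13]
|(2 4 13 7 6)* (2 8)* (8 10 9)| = 8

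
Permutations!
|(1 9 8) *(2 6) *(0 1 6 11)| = |(0 1 9 8 6 2 11)| = 7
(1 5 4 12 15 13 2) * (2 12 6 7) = [0, 5, 1, 3, 6, 4, 7, 2, 8, 9, 10, 11, 15, 12, 14, 13] = (1 5 4 6 7 2)(12 15 13)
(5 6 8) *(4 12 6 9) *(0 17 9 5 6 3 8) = (0 17 9 4 12 3 8 6) = [17, 1, 2, 8, 12, 5, 0, 7, 6, 4, 10, 11, 3, 13, 14, 15, 16, 9]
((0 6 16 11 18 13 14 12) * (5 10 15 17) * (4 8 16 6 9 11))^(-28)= (18)(4 16 8)= [0, 1, 2, 3, 16, 5, 6, 7, 4, 9, 10, 11, 12, 13, 14, 15, 8, 17, 18]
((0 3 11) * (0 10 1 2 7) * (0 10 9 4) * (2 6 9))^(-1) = (0 4 9 6 1 10 7 2 11 3) = [4, 10, 11, 0, 9, 5, 1, 2, 8, 6, 7, 3]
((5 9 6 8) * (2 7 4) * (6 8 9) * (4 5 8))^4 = [0, 1, 9, 3, 6, 2, 7, 4, 8, 5] = (2 9 5)(4 6 7)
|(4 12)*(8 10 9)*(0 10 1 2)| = |(0 10 9 8 1 2)(4 12)| = 6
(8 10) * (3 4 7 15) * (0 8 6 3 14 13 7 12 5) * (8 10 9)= (0 10 6 3 4 12 5)(7 15 14 13)(8 9)= [10, 1, 2, 4, 12, 0, 3, 15, 9, 8, 6, 11, 5, 7, 13, 14]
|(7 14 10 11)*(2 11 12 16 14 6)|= |(2 11 7 6)(10 12 16 14)|= 4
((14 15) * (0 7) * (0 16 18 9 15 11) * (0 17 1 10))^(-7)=[9, 16, 2, 3, 4, 5, 6, 15, 8, 17, 18, 0, 12, 13, 10, 1, 14, 7, 11]=(0 9 17 7 15 1 16 14 10 18 11)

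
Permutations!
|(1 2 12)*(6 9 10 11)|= 12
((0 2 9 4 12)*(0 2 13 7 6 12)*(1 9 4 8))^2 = [7, 8, 0, 3, 13, 5, 2, 12, 9, 1, 10, 11, 4, 6] = (0 7 12 4 13 6 2)(1 8 9)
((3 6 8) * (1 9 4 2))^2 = (1 4)(2 9)(3 8 6) = [0, 4, 9, 8, 1, 5, 3, 7, 6, 2]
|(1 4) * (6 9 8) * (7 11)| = |(1 4)(6 9 8)(7 11)| = 6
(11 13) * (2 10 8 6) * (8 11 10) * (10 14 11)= (2 8 6)(11 13 14)= [0, 1, 8, 3, 4, 5, 2, 7, 6, 9, 10, 13, 12, 14, 11]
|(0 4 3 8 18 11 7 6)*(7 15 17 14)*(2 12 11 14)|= |(0 4 3 8 18 14 7 6)(2 12 11 15 17)|= 40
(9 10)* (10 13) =[0, 1, 2, 3, 4, 5, 6, 7, 8, 13, 9, 11, 12, 10] =(9 13 10)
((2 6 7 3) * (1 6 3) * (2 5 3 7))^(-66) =(1 2)(6 7) =[0, 2, 1, 3, 4, 5, 7, 6]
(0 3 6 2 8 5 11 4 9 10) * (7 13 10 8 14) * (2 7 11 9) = (0 3 6 7 13 10)(2 14 11 4)(5 9 8) = [3, 1, 14, 6, 2, 9, 7, 13, 5, 8, 0, 4, 12, 10, 11]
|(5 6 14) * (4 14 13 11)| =|(4 14 5 6 13 11)| =6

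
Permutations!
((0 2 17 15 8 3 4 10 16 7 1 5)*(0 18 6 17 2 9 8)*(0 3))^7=(0 9 8)(1 4 6 7 3 18 16 15 5 10 17)=[9, 4, 2, 18, 6, 10, 7, 3, 0, 8, 17, 11, 12, 13, 14, 5, 15, 1, 16]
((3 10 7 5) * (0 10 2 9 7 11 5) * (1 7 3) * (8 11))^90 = (0 7 1 5 11 8 10) = [7, 5, 2, 3, 4, 11, 6, 1, 10, 9, 0, 8]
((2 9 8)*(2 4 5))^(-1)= (2 5 4 8 9)= [0, 1, 5, 3, 8, 4, 6, 7, 9, 2]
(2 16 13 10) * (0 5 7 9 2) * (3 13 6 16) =[5, 1, 3, 13, 4, 7, 16, 9, 8, 2, 0, 11, 12, 10, 14, 15, 6] =(0 5 7 9 2 3 13 10)(6 16)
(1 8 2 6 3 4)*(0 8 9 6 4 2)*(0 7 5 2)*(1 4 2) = (0 8 7 5 1 9 6 3) = [8, 9, 2, 0, 4, 1, 3, 5, 7, 6]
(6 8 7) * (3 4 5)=(3 4 5)(6 8 7)=[0, 1, 2, 4, 5, 3, 8, 6, 7]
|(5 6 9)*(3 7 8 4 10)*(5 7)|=|(3 5 6 9 7 8 4 10)|=8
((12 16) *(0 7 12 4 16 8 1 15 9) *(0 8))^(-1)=(0 12 7)(1 8 9 15)(4 16)=[12, 8, 2, 3, 16, 5, 6, 0, 9, 15, 10, 11, 7, 13, 14, 1, 4]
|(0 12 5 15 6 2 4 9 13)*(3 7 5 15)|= 24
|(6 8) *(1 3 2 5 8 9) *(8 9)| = |(1 3 2 5 9)(6 8)| = 10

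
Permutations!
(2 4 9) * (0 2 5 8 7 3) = [2, 1, 4, 0, 9, 8, 6, 3, 7, 5] = (0 2 4 9 5 8 7 3)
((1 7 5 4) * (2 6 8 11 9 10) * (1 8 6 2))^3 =(1 4 9 7 8 10 5 11) =[0, 4, 2, 3, 9, 11, 6, 8, 10, 7, 5, 1]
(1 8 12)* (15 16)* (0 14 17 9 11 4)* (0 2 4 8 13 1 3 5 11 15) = (0 14 17 9 15 16)(1 13)(2 4)(3 5 11 8 12) = [14, 13, 4, 5, 2, 11, 6, 7, 12, 15, 10, 8, 3, 1, 17, 16, 0, 9]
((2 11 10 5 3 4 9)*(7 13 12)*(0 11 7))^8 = (0 7 4 10 12 2 3 11 13 9 5) = [7, 1, 3, 11, 10, 0, 6, 4, 8, 5, 12, 13, 2, 9]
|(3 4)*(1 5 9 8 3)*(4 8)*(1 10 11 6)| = |(1 5 9 4 10 11 6)(3 8)| = 14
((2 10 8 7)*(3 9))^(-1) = (2 7 8 10)(3 9) = [0, 1, 7, 9, 4, 5, 6, 8, 10, 3, 2]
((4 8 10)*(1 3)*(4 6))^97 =(1 3)(4 8 10 6) =[0, 3, 2, 1, 8, 5, 4, 7, 10, 9, 6]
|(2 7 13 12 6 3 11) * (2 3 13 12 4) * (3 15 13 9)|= 10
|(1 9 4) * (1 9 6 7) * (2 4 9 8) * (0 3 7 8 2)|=|(9)(0 3 7 1 6 8)(2 4)|=6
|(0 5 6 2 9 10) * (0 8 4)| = 8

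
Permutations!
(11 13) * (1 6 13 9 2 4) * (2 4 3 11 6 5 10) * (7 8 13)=(1 5 10 2 3 11 9 4)(6 7 8 13)=[0, 5, 3, 11, 1, 10, 7, 8, 13, 4, 2, 9, 12, 6]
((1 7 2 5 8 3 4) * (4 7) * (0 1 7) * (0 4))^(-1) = (0 1)(2 7 4 3 8 5) = [1, 0, 7, 8, 3, 2, 6, 4, 5]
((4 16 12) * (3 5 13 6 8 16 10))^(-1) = (3 10 4 12 16 8 6 13 5) = [0, 1, 2, 10, 12, 3, 13, 7, 6, 9, 4, 11, 16, 5, 14, 15, 8]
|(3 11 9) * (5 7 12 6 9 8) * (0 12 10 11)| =5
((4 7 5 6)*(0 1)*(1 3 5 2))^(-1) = (0 1 2 7 4 6 5 3) = [1, 2, 7, 0, 6, 3, 5, 4]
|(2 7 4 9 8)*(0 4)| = |(0 4 9 8 2 7)| = 6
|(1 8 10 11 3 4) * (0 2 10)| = 8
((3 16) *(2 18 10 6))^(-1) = [0, 1, 6, 16, 4, 5, 10, 7, 8, 9, 18, 11, 12, 13, 14, 15, 3, 17, 2] = (2 6 10 18)(3 16)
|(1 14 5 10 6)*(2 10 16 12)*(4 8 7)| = 24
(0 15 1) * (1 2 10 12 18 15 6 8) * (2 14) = [6, 0, 10, 3, 4, 5, 8, 7, 1, 9, 12, 11, 18, 13, 2, 14, 16, 17, 15] = (0 6 8 1)(2 10 12 18 15 14)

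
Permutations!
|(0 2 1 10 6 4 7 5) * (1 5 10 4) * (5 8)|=|(0 2 8 5)(1 4 7 10 6)|=20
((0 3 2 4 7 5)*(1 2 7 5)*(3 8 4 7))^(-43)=(0 8 4 5)(1 7 2)=[8, 7, 1, 3, 5, 0, 6, 2, 4]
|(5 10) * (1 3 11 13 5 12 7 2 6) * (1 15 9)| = 12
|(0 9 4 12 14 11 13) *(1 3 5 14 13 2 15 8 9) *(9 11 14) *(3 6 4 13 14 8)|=|(0 1 6 4 12 14 8 11 2 15 3 5 9 13)|=14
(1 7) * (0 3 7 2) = (0 3 7 1 2) = [3, 2, 0, 7, 4, 5, 6, 1]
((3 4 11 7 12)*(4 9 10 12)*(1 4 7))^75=(3 12 10 9)=[0, 1, 2, 12, 4, 5, 6, 7, 8, 3, 9, 11, 10]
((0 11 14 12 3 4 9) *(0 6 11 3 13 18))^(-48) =(0 4 6 14 13)(3 9 11 12 18) =[4, 1, 2, 9, 6, 5, 14, 7, 8, 11, 10, 12, 18, 0, 13, 15, 16, 17, 3]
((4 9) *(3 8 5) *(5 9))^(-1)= (3 5 4 9 8)= [0, 1, 2, 5, 9, 4, 6, 7, 3, 8]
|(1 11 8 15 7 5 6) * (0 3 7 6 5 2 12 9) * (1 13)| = |(0 3 7 2 12 9)(1 11 8 15 6 13)| = 6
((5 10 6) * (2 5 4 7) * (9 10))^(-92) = (2 7 4 6 10 9 5) = [0, 1, 7, 3, 6, 2, 10, 4, 8, 5, 9]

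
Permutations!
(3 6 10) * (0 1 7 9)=(0 1 7 9)(3 6 10)=[1, 7, 2, 6, 4, 5, 10, 9, 8, 0, 3]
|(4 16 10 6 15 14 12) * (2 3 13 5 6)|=11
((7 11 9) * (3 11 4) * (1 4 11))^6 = [0, 1, 2, 3, 4, 5, 6, 7, 8, 9, 10, 11] = (11)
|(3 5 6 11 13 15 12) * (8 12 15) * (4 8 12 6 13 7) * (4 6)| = 12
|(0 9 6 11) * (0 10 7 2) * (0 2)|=6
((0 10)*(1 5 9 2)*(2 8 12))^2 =(1 9 12)(2 5 8) =[0, 9, 5, 3, 4, 8, 6, 7, 2, 12, 10, 11, 1]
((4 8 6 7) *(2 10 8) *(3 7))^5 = (2 7 6 10 4 3 8) = [0, 1, 7, 8, 3, 5, 10, 6, 2, 9, 4]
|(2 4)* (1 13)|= 2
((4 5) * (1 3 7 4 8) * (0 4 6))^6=(0 7 1 5)(3 8 4 6)=[7, 5, 2, 8, 6, 0, 3, 1, 4]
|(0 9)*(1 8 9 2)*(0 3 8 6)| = |(0 2 1 6)(3 8 9)| = 12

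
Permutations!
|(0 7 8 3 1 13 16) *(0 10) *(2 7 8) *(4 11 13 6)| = |(0 8 3 1 6 4 11 13 16 10)(2 7)| = 10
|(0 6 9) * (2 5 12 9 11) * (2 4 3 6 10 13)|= |(0 10 13 2 5 12 9)(3 6 11 4)|= 28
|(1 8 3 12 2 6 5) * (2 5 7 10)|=20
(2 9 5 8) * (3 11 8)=(2 9 5 3 11 8)=[0, 1, 9, 11, 4, 3, 6, 7, 2, 5, 10, 8]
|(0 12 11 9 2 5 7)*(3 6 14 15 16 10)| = |(0 12 11 9 2 5 7)(3 6 14 15 16 10)| = 42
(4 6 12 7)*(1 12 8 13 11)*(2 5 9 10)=(1 12 7 4 6 8 13 11)(2 5 9 10)=[0, 12, 5, 3, 6, 9, 8, 4, 13, 10, 2, 1, 7, 11]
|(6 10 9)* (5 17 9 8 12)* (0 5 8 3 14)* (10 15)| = |(0 5 17 9 6 15 10 3 14)(8 12)| = 18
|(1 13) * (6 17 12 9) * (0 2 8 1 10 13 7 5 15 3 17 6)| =|(0 2 8 1 7 5 15 3 17 12 9)(10 13)| =22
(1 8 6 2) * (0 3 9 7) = (0 3 9 7)(1 8 6 2) = [3, 8, 1, 9, 4, 5, 2, 0, 6, 7]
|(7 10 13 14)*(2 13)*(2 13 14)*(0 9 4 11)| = 20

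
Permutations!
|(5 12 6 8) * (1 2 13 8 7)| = 8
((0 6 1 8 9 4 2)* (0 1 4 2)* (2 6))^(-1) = (0 4 6 9 8 1 2) = [4, 2, 0, 3, 6, 5, 9, 7, 1, 8]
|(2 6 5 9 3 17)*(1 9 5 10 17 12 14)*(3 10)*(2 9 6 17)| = 20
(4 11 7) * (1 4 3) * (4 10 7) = [0, 10, 2, 1, 11, 5, 6, 3, 8, 9, 7, 4] = (1 10 7 3)(4 11)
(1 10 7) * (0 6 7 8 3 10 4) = [6, 4, 2, 10, 0, 5, 7, 1, 3, 9, 8] = (0 6 7 1 4)(3 10 8)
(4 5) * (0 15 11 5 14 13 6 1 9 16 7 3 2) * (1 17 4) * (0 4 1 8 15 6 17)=[6, 9, 4, 2, 14, 8, 0, 3, 15, 16, 10, 5, 12, 17, 13, 11, 7, 1]=(0 6)(1 9 16 7 3 2 4 14 13 17)(5 8 15 11)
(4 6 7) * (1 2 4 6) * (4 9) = (1 2 9 4)(6 7) = [0, 2, 9, 3, 1, 5, 7, 6, 8, 4]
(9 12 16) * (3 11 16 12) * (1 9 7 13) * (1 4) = [0, 9, 2, 11, 1, 5, 6, 13, 8, 3, 10, 16, 12, 4, 14, 15, 7] = (1 9 3 11 16 7 13 4)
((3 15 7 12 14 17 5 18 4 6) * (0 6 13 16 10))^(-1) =(0 10 16 13 4 18 5 17 14 12 7 15 3 6) =[10, 1, 2, 6, 18, 17, 0, 15, 8, 9, 16, 11, 7, 4, 12, 3, 13, 14, 5]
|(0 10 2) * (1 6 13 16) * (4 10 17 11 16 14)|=|(0 17 11 16 1 6 13 14 4 10 2)|=11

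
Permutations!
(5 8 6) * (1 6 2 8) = (1 6 5)(2 8) = [0, 6, 8, 3, 4, 1, 5, 7, 2]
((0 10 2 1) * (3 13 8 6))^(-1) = (0 1 2 10)(3 6 8 13) = [1, 2, 10, 6, 4, 5, 8, 7, 13, 9, 0, 11, 12, 3]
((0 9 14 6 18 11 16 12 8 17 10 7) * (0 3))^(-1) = (0 3 7 10 17 8 12 16 11 18 6 14 9) = [3, 1, 2, 7, 4, 5, 14, 10, 12, 0, 17, 18, 16, 13, 9, 15, 11, 8, 6]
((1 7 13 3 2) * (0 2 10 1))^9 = (0 2)(1 10 3 13 7) = [2, 10, 0, 13, 4, 5, 6, 1, 8, 9, 3, 11, 12, 7]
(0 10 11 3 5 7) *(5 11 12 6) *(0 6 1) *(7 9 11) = [10, 0, 2, 7, 4, 9, 5, 6, 8, 11, 12, 3, 1] = (0 10 12 1)(3 7 6 5 9 11)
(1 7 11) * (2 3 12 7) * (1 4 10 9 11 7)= (1 2 3 12)(4 10 9 11)= [0, 2, 3, 12, 10, 5, 6, 7, 8, 11, 9, 4, 1]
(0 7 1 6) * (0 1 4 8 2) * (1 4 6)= (0 7 6 4 8 2)= [7, 1, 0, 3, 8, 5, 4, 6, 2]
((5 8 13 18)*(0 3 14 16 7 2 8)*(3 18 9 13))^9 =(18)(2 14)(3 7)(8 16)(9 13) =[0, 1, 14, 7, 4, 5, 6, 3, 16, 13, 10, 11, 12, 9, 2, 15, 8, 17, 18]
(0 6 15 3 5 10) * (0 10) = [6, 1, 2, 5, 4, 0, 15, 7, 8, 9, 10, 11, 12, 13, 14, 3] = (0 6 15 3 5)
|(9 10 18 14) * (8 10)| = 5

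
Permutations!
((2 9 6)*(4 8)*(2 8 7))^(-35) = [0, 1, 9, 3, 7, 5, 8, 2, 4, 6] = (2 9 6 8 4 7)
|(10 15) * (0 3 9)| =|(0 3 9)(10 15)| =6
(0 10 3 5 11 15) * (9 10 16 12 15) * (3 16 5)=[5, 1, 2, 3, 4, 11, 6, 7, 8, 10, 16, 9, 15, 13, 14, 0, 12]=(0 5 11 9 10 16 12 15)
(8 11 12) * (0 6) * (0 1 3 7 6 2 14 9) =[2, 3, 14, 7, 4, 5, 1, 6, 11, 0, 10, 12, 8, 13, 9] =(0 2 14 9)(1 3 7 6)(8 11 12)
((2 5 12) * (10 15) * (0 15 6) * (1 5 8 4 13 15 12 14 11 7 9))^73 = (0 12 2 8 4 13 15 10 6)(1 5 14 11 7 9) = [12, 5, 8, 3, 13, 14, 0, 9, 4, 1, 6, 7, 2, 15, 11, 10]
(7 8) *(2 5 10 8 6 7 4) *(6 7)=[0, 1, 5, 3, 2, 10, 6, 7, 4, 9, 8]=(2 5 10 8 4)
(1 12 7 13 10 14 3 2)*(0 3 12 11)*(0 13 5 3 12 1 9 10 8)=(0 12 7 5 3 2 9 10 14 1 11 13 8)=[12, 11, 9, 2, 4, 3, 6, 5, 0, 10, 14, 13, 7, 8, 1]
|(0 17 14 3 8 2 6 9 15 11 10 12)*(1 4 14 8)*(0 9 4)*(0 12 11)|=|(0 17 8 2 6 4 14 3 1 12 9 15)(10 11)|=12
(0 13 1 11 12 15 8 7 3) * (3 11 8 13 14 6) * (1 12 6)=(0 14 1 8 7 11 6 3)(12 15 13)=[14, 8, 2, 0, 4, 5, 3, 11, 7, 9, 10, 6, 15, 12, 1, 13]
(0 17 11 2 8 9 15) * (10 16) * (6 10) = [17, 1, 8, 3, 4, 5, 10, 7, 9, 15, 16, 2, 12, 13, 14, 0, 6, 11] = (0 17 11 2 8 9 15)(6 10 16)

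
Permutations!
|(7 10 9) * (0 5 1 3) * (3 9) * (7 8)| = 8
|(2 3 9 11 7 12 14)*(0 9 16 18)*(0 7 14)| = |(0 9 11 14 2 3 16 18 7 12)| = 10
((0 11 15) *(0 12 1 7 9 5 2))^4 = (0 1 2 12 5 15 9 11 7) = [1, 2, 12, 3, 4, 15, 6, 0, 8, 11, 10, 7, 5, 13, 14, 9]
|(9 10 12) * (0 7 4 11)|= |(0 7 4 11)(9 10 12)|= 12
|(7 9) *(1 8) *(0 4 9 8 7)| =3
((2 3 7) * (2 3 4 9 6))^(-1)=(2 6 9 4)(3 7)=[0, 1, 6, 7, 2, 5, 9, 3, 8, 4]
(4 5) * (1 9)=(1 9)(4 5)=[0, 9, 2, 3, 5, 4, 6, 7, 8, 1]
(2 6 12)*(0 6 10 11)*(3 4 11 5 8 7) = (0 6 12 2 10 5 8 7 3 4 11) = [6, 1, 10, 4, 11, 8, 12, 3, 7, 9, 5, 0, 2]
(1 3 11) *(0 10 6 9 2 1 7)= (0 10 6 9 2 1 3 11 7)= [10, 3, 1, 11, 4, 5, 9, 0, 8, 2, 6, 7]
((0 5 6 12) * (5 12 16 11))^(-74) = (5 16)(6 11) = [0, 1, 2, 3, 4, 16, 11, 7, 8, 9, 10, 6, 12, 13, 14, 15, 5]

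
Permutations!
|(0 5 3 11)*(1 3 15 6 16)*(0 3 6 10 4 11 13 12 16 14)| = 13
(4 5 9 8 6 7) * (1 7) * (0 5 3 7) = [5, 0, 2, 7, 3, 9, 1, 4, 6, 8] = (0 5 9 8 6 1)(3 7 4)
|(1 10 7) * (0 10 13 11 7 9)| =12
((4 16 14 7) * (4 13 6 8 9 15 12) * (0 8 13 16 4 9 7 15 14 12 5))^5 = (0 9 8 14 7 15 16 5 12)(6 13) = [9, 1, 2, 3, 4, 12, 13, 15, 14, 8, 10, 11, 0, 6, 7, 16, 5]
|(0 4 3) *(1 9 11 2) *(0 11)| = |(0 4 3 11 2 1 9)| = 7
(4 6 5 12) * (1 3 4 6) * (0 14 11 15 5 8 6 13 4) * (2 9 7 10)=[14, 3, 9, 0, 1, 12, 8, 10, 6, 7, 2, 15, 13, 4, 11, 5]=(0 14 11 15 5 12 13 4 1 3)(2 9 7 10)(6 8)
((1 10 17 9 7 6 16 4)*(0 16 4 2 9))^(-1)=(0 17 10 1 4 6 7 9 2 16)=[17, 4, 16, 3, 6, 5, 7, 9, 8, 2, 1, 11, 12, 13, 14, 15, 0, 10]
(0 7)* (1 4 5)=(0 7)(1 4 5)=[7, 4, 2, 3, 5, 1, 6, 0]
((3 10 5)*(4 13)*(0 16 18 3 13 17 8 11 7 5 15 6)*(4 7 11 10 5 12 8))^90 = (0 7)(3 10)(5 15)(6 13)(8 18)(12 16) = [7, 1, 2, 10, 4, 15, 13, 0, 18, 9, 3, 11, 16, 6, 14, 5, 12, 17, 8]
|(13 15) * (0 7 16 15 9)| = |(0 7 16 15 13 9)| = 6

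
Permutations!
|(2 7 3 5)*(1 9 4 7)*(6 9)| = 8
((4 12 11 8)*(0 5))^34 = (4 11)(8 12) = [0, 1, 2, 3, 11, 5, 6, 7, 12, 9, 10, 4, 8]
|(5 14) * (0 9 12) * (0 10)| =|(0 9 12 10)(5 14)| =4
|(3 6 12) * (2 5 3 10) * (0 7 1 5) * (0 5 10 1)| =|(0 7)(1 10 2 5 3 6 12)| =14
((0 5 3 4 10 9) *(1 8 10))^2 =[3, 10, 2, 1, 8, 4, 6, 7, 9, 5, 0] =(0 3 1 10)(4 8 9 5)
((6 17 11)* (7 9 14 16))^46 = (6 17 11)(7 14)(9 16) = [0, 1, 2, 3, 4, 5, 17, 14, 8, 16, 10, 6, 12, 13, 7, 15, 9, 11]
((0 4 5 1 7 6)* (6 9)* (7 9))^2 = (0 5 9)(1 6 4) = [5, 6, 2, 3, 1, 9, 4, 7, 8, 0]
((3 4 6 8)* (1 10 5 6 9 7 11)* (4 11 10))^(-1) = (1 11 3 8 6 5 10 7 9 4) = [0, 11, 2, 8, 1, 10, 5, 9, 6, 4, 7, 3]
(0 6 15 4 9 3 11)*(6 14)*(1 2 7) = [14, 2, 7, 11, 9, 5, 15, 1, 8, 3, 10, 0, 12, 13, 6, 4] = (0 14 6 15 4 9 3 11)(1 2 7)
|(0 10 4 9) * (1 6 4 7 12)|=|(0 10 7 12 1 6 4 9)|=8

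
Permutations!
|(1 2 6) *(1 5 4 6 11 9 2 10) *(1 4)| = |(1 10 4 6 5)(2 11 9)| = 15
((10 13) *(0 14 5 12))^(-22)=(0 5)(12 14)=[5, 1, 2, 3, 4, 0, 6, 7, 8, 9, 10, 11, 14, 13, 12]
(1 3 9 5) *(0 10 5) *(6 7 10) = [6, 3, 2, 9, 4, 1, 7, 10, 8, 0, 5] = (0 6 7 10 5 1 3 9)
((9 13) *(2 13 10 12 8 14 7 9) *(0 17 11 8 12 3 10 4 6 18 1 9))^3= (0 8)(1 6 9 18 4)(2 13)(3 10)(7 11)(14 17)= [8, 6, 13, 10, 1, 5, 9, 11, 0, 18, 3, 7, 12, 2, 17, 15, 16, 14, 4]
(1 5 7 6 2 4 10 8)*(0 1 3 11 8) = [1, 5, 4, 11, 10, 7, 2, 6, 3, 9, 0, 8] = (0 1 5 7 6 2 4 10)(3 11 8)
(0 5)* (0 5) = [0, 1, 2, 3, 4, 5] = (5)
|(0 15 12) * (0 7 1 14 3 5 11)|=|(0 15 12 7 1 14 3 5 11)|=9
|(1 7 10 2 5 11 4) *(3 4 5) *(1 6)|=|(1 7 10 2 3 4 6)(5 11)|=14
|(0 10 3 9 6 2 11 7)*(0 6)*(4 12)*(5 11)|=20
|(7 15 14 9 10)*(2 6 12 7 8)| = 9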